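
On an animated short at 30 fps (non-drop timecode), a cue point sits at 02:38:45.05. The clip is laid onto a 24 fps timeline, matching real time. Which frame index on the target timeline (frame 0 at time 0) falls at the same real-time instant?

Source frame index: (2×3600 + 38×60 + 45) × 30 + 5 = 285755.
Real time: 285755 / (30) = 57151/6 s.
Target frame: (57151/6) × (24) = 228604.

frame 228604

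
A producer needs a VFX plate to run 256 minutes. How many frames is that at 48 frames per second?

256 min = 15360 s.
Frames = 15360 × 48 = 737280.

737280 frames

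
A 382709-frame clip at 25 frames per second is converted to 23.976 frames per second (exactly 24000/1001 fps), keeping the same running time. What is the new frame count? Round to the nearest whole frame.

367034 frames

Frames at target rate = 382709 × (24000/1001) / (25) = 367400640/1001 ≈ 367033.606.
Nearest whole frame: 367034.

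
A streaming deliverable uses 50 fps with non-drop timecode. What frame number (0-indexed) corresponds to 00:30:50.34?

92534

Total seconds to the label: (0 × 3600 + 30 × 60 + 50) = 1850.
Frame index = 1850 × 50 + 34 = 92534.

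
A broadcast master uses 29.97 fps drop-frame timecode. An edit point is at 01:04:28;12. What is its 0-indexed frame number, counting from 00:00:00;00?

Complete 10-minute blocks: 6, each 17982 frames → 107892.
Remaining 4 whole minutes in the current block: 1800 + 3 × 1798 = 7194 frames.
Within the current minute: 28 × 30 + 12 − 2 = 850 (labels ;00/;01 skipped at this minute). Total = 107892 + 7194 + 850 = 115936.

115936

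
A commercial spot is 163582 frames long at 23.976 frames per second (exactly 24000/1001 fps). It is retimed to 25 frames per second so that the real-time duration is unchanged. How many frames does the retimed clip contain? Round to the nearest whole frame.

170568 frames

Frames at target rate = 163582 × (25) / (24000/1001) = 81872791/480 ≈ 170568.315.
Nearest whole frame: 170568.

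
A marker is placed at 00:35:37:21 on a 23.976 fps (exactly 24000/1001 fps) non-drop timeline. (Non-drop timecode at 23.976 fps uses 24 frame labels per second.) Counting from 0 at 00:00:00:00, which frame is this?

frame 51309

Total seconds to the label: (0 × 3600 + 35 × 60 + 37) = 2137.
Frame index = 2137 × 24 + 21 = 51309.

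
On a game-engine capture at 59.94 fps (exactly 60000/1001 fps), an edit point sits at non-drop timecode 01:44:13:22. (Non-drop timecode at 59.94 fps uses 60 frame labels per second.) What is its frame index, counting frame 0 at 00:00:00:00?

frame 375202

Total seconds to the label: (1 × 3600 + 44 × 60 + 13) = 6253.
Frame index = 6253 × 60 + 22 = 375202.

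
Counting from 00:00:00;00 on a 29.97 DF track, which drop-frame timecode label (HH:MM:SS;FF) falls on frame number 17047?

Ten DF minutes hold 17982 frames, so frame 17047 lies in block 0 (frames 0–17981) with 17047 frames into that block.
The block's first minute is 1800 frames and the rest 1798 each; 17047 frames reaches minute 9, so 0 × 18 + 9 × 2 = 18 labels have been skipped so far.
Adding those back, label number 17047 + 18 = 17065 at 30 labels/s is 568 s + 25 f = 0 h 9 min 28 s frame 25, i.e. 00:09:28;25.

00:09:28;25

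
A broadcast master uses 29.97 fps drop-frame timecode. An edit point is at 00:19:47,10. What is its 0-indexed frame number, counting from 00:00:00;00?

Complete 10-minute blocks: 1, each 17982 frames → 17982.
Remaining 9 whole minutes in the current block: 1800 + 8 × 1798 = 16184 frames.
Within the current minute: 47 × 30 + 10 − 2 = 1418 (labels ;00/;01 skipped at this minute). Total = 17982 + 16184 + 1418 = 35584.

35584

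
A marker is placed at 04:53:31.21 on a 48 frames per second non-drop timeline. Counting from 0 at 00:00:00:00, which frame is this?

Total seconds to the label: (4 × 3600 + 53 × 60 + 31) = 17611.
Frame index = 17611 × 48 + 21 = 845349.

frame 845349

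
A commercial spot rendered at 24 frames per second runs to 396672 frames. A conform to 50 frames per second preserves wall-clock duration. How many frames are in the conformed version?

Frames at target rate = 396672 × (50) / (24) = 826400.

826400 frames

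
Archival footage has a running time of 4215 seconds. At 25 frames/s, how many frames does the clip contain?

105375 frames

Frames = 4215 × 25 = 105375.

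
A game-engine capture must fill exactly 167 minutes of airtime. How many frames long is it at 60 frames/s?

167 min = 10020 s.
Frames = 10020 × 60 = 601200.

601200 frames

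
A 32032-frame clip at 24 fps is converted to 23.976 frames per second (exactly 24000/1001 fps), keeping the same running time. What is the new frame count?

Target frames = source frames × (target rate / source rate) = 32032 × (24000/1001)/(24) = 32032 × 1000/1001 = 32000.

32000 frames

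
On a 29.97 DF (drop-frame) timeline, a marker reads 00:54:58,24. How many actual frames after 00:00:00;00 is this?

As if non-drop at 30 labels/s: (0 × 3600 + 54 × 60 + 58) × 30 + 24 = 98964.
Minute boundaries passed: 54; those not divisible by 10: 54 − 5 = 49; dropped labels = 2 × 49 = 98.
Actual frame index = 98964 − 98 = 98866.

98866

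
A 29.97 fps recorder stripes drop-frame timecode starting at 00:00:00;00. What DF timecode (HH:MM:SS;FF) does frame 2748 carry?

Ten DF minutes hold 17982 frames, so frame 2748 lies in block 0 (frames 0–17981) with 2748 frames into that block.
The block's first minute is 1800 frames and the rest 1798 each; 2748 frames reaches minute 1, so 0 × 18 + 1 × 2 = 2 labels have been skipped so far.
Adding those back, label number 2748 + 2 = 2750 at 30 labels/s is 91 s + 20 f = 0 h 1 min 31 s frame 20, i.e. 00:01:31;20.

00:01:31;20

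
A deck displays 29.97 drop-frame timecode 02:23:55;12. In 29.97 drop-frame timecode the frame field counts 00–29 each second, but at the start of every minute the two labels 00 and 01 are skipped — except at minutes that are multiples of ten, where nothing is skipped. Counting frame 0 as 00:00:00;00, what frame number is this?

As if non-drop at 30 labels/s: (2 × 3600 + 23 × 60 + 55) × 30 + 12 = 259062.
Minute boundaries passed: 143; those not divisible by 10: 143 − 14 = 129; dropped labels = 2 × 129 = 258.
Actual frame index = 259062 − 258 = 258804.

258804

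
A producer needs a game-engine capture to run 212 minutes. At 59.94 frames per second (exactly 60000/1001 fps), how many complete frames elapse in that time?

212 min = 12720 s.
Frames = 12720 × 60000/1001 = 763200000/1001 ≈ 762437.5624.
Complete frames: 762437.

762437 frames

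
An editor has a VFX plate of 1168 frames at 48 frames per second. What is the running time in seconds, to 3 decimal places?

Running time = 1168 × 1/48 = 73/3 s ≈ 24.333 s.

24.333 seconds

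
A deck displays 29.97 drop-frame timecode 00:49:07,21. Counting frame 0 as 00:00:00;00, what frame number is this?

88341

Complete 10-minute blocks: 4, each 17982 frames → 71928.
Remaining 9 whole minutes in the current block: 1800 + 8 × 1798 = 16184 frames.
Within the current minute: 7 × 30 + 21 − 2 = 229 (labels ;00/;01 skipped at this minute). Total = 71928 + 16184 + 229 = 88341.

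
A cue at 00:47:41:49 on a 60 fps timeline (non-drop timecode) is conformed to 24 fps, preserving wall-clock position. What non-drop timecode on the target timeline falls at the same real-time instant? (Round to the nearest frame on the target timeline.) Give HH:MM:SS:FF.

00:47:41:20

Source frame index: (0×3600 + 47×60 + 41) × 60 + 49 = 171709.
Real time: 171709 / (60) = 171709/60 s.
Target frame: (171709/60) × (24) = 343418/5 ≈ 68683.600 → 68684.
At 24 labels/s: frame 68684 → 00:47:41:20.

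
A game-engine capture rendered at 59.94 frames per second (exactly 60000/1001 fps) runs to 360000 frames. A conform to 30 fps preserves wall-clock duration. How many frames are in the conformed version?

180180 frames

Target frames = source frames × (target rate / source rate) = 360000 × (30)/(60000/1001) = 360000 × 1001/2000 = 180180.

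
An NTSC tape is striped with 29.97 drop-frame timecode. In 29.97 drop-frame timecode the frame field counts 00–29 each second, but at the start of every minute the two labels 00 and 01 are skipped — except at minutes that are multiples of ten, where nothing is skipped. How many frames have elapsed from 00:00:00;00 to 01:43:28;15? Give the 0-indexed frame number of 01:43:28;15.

Complete 10-minute blocks: 10, each 17982 frames → 179820.
Remaining 3 whole minutes in the current block: 1800 + 2 × 1798 = 5396 frames.
Within the current minute: 28 × 30 + 15 − 2 = 853 (labels ;00/;01 skipped at this minute). Total = 179820 + 5396 + 853 = 186069.

186069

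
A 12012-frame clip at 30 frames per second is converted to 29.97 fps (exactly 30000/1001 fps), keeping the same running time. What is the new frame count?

Target frames = source frames × (target rate / source rate) = 12012 × (30000/1001)/(30) = 12012 × 1000/1001 = 12000.

12000 frames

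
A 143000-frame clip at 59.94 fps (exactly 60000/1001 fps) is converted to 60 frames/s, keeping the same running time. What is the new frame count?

143143 frames

Target frames = source frames × (target rate / source rate) = 143000 × (60)/(60000/1001) = 143000 × 1001/1000 = 143143.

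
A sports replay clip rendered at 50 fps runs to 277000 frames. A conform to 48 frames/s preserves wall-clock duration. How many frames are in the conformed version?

Target frames = source frames × (target rate / source rate) = 277000 × (48)/(50) = 277000 × 24/25 = 265920.

265920 frames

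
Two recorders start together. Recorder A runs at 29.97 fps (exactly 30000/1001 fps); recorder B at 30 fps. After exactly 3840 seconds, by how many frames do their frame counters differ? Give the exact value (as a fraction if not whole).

A emits 30000/1001 × 3840 = 115200000/1001 frames; B emits 30 × 3840 = 115200.
Difference = 115200/1001 frames (≈ 115.0849); B is ahead of A.

115200/1001 frames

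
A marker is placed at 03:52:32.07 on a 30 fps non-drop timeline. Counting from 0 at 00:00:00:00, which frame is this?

frame 418567

Total seconds to the label: (3 × 3600 + 52 × 60 + 32) = 13952.
Frame index = 13952 × 30 + 7 = 418567.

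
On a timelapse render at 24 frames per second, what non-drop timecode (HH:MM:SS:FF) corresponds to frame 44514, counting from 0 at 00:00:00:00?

00:30:54:18

44514 ÷ 24 = 1854 full seconds, remainder 18 frames.
1854 s = 0 h 30 min 54 s.
Timecode: 00:30:54:18.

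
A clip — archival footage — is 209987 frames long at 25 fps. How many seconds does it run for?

Running time = 209987 / (25) = 8399.48 s.

8399.48 seconds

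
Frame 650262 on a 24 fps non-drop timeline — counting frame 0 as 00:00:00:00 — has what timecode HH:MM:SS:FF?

650262 ÷ 24 = 27094 full seconds, remainder 6 frames.
27094 s = 7 h 31 min 34 s.
Timecode: 07:31:34:06.

07:31:34:06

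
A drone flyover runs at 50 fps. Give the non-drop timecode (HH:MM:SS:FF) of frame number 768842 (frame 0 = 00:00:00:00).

04:16:16:42

768842 ÷ 50 = 15376 full seconds, remainder 42 frames.
15376 s = 4 h 16 min 16 s.
Timecode: 04:16:16:42.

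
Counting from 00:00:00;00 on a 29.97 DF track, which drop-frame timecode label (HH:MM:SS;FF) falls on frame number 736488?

Each 10-minute DF block holds 10 × 60 × 30 − 9 × 2 = 17982 frames. 736488 ÷ 17982 → 40 full blocks, remainder 17208.
Within the partial block the first minute is 1800 frames and each further minute 1798, so 9 further minute boundaries passed. Total skipped labels = 18 × 40 + 2 × 9 = 738.
Non-drop label index = 736488 + 738 = 737226; at 30 labels/s that is 06:49:34:06, i.e. DF 06:49:34;06.

06:49:34;06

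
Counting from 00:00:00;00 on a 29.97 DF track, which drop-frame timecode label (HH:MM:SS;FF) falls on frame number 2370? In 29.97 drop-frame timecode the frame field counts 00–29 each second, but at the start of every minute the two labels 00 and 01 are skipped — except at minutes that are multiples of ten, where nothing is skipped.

Each 10-minute DF block holds 10 × 60 × 30 − 9 × 2 = 17982 frames. 2370 ÷ 17982 → 0 full blocks, remainder 2370.
Within the partial block the first minute is 1800 frames and each further minute 1798, so 1 further minute boundary passed. Total skipped labels = 18 × 0 + 2 × 1 = 2.
Non-drop label index = 2370 + 2 = 2372; at 30 labels/s that is 00:01:19:02, i.e. DF 00:01:19;02.

00:01:19;02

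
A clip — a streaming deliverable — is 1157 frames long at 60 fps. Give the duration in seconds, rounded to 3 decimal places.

Running time = 1157 × 1/60 = 1157/60 s ≈ 19.283 s.

19.283 seconds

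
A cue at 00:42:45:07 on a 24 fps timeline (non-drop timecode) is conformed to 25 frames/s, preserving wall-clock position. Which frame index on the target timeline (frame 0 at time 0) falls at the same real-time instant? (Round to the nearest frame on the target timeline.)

Source frame index: (0×3600 + 42×60 + 45) × 24 + 7 = 61567.
Real time: 61567 / (24) = 61567/24 s.
Target frame: (61567/24) × (25) = 1539175/24 ≈ 64132.292 → 64132.

frame 64132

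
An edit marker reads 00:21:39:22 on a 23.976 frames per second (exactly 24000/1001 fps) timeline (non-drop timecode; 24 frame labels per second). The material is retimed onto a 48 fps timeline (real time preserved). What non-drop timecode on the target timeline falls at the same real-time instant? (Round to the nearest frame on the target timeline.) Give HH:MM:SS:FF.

00:21:41:10

Source frame index: (0×3600 + 21×60 + 39) × 24 + 22 = 31198.
Real time: 31198 / (24000/1001) = 15614599/12000 s.
Target frame: (15614599/12000) × (48) = 15614599/250 ≈ 62458.396 → 62458.
At 48 labels/s: frame 62458 → 00:21:41:10.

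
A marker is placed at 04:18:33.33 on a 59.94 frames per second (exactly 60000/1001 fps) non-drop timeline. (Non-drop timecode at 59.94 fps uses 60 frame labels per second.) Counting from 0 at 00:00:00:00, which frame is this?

Total seconds to the label: (4 × 3600 + 18 × 60 + 33) = 15513.
Frame index = 15513 × 60 + 33 = 930813.

frame 930813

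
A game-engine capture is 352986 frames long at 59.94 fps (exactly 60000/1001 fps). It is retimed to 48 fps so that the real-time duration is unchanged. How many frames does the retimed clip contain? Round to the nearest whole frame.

282671 frames

Frames at target rate = 352986 × (48) / (60000/1001) = 176669493/625 ≈ 282671.189.
Nearest whole frame: 282671.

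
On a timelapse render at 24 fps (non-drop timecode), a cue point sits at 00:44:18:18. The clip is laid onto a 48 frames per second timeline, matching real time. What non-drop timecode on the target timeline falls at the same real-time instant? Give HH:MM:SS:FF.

Source frame index: (0×3600 + 44×60 + 18) × 24 + 18 = 63810.
Real time: 63810 / (24) = 10635/4 s.
Target frame: (10635/4) × (48) = 127620.
At 48 labels/s: frame 127620 → 00:44:18:36.

00:44:18:36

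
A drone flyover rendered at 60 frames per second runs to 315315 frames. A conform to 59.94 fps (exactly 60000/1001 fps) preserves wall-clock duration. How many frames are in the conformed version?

315000 frames

Target frames = source frames × (target rate / source rate) = 315315 × (60000/1001)/(60) = 315315 × 1000/1001 = 315000.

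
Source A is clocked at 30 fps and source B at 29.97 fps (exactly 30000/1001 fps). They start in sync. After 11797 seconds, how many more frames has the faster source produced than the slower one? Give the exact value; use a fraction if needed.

353910/1001 frames

A emits 30 × 11797 = 353910 frames; B emits 30000/1001 × 11797 = 353910000/1001.
Difference = 353910/1001 frames (≈ 353.5564); B is behind A.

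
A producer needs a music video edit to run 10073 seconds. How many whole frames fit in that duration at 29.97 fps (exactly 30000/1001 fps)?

301888 frames

Frames = 10073 × 30000/1001 = 43170000/143 ≈ 301888.1119.
Complete frames: 301888.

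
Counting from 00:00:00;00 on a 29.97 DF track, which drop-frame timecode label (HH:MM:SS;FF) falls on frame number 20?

Ten DF minutes hold 17982 frames, so frame 20 lies in block 0 (frames 0–17981) with 20 frames into that block.
The block's first minute is 1800 frames and the rest 1798 each; 20 frames reaches minute 0, so 0 × 18 + 0 × 2 = 0 labels have been skipped so far.
Adding those back, label number 20 + 0 = 20 at 30 labels/s is 0 s + 20 f = 0 h 0 min 0 s frame 20, i.e. 00:00:00;20.

00:00:00;20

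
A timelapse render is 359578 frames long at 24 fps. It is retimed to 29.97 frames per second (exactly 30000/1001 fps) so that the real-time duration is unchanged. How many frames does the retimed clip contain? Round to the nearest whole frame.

449023 frames

Frames at target rate = 359578 × (30000/1001) / (24) = 449472500/1001 ≈ 449023.477.
Nearest whole frame: 449023.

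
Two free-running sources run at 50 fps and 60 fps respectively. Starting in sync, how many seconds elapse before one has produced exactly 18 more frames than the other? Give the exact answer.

1.8 seconds

The gap grows by |60 − 50| = 10 frames per second.
Time for a 18-frame gap: 18 ÷ (10) = 1.8 s.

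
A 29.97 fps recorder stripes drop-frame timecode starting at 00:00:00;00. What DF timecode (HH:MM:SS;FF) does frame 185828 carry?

Ten DF minutes hold 17982 frames, so frame 185828 lies in block 10 (frames 179820–197801) with 6008 frames into that block.
The block's first minute is 1800 frames and the rest 1798 each; 6008 frames reaches minute 3, so 10 × 18 + 3 × 2 = 186 labels have been skipped so far.
Adding those back, label number 185828 + 186 = 186014 at 30 labels/s is 6200 s + 14 f = 1 h 43 min 20 s frame 14, i.e. 01:43:20;14.

01:43:20;14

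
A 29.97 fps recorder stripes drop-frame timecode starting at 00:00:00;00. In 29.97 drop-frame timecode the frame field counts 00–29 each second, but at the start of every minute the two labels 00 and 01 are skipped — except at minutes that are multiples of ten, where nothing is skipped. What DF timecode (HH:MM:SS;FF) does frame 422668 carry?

03:55:03;02

Each 10-minute DF block holds 10 × 60 × 30 − 9 × 2 = 17982 frames. 422668 ÷ 17982 → 23 full blocks, remainder 9082.
Within the partial block the first minute is 1800 frames and each further minute 1798, so 5 further minute boundaries passed. Total skipped labels = 18 × 23 + 2 × 5 = 424.
Non-drop label index = 422668 + 424 = 423092; at 30 labels/s that is 03:55:03:02, i.e. DF 03:55:03;02.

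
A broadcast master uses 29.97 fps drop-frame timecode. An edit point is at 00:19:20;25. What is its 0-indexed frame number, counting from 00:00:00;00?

Complete 10-minute blocks: 1, each 17982 frames → 17982.
Remaining 9 whole minutes in the current block: 1800 + 8 × 1798 = 16184 frames.
Within the current minute: 20 × 30 + 25 − 2 = 623 (labels ;00/;01 skipped at this minute). Total = 17982 + 16184 + 623 = 34789.

34789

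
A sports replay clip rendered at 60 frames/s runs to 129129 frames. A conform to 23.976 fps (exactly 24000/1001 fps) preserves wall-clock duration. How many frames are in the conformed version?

Target frames = source frames × (target rate / source rate) = 129129 × (24000/1001)/(60) = 129129 × 400/1001 = 51600.

51600 frames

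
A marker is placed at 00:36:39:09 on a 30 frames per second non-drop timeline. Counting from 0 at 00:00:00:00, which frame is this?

frame 65979

Total seconds to the label: (0 × 3600 + 36 × 60 + 39) = 2199.
Frame index = 2199 × 30 + 9 = 65979.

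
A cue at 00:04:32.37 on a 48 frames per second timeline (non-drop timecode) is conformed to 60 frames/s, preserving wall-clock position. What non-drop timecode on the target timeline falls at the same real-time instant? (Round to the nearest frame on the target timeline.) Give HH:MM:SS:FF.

Source frame index: (0×3600 + 4×60 + 32) × 48 + 37 = 13093.
Real time: 13093 / (48) = 13093/48 s.
Target frame: (13093/48) × (60) = 65465/4 ≈ 16366.250 → 16366.
At 60 labels/s: frame 16366 → 00:04:32:46.

00:04:32:46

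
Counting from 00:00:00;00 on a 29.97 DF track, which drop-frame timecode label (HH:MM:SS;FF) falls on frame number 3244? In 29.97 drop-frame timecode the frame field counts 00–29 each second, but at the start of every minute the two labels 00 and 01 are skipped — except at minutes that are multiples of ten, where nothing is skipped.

Each 10-minute DF block holds 10 × 60 × 30 − 9 × 2 = 17982 frames. 3244 ÷ 17982 → 0 full blocks, remainder 3244.
Within the partial block the first minute is 1800 frames and each further minute 1798, so 1 further minute boundary passed. Total skipped labels = 18 × 0 + 2 × 1 = 2.
Non-drop label index = 3244 + 2 = 3246; at 30 labels/s that is 00:01:48:06, i.e. DF 00:01:48;06.

00:01:48;06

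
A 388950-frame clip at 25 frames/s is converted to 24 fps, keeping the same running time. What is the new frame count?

373392 frames

Target frames = source frames × (target rate / source rate) = 388950 × (24)/(25) = 388950 × 24/25 = 373392.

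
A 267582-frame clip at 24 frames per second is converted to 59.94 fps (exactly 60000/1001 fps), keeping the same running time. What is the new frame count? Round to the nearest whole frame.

668287 frames

Frames at target rate = 267582 × (60000/1001) / (24) = 95565000/143 ≈ 668286.713.
Nearest whole frame: 668287.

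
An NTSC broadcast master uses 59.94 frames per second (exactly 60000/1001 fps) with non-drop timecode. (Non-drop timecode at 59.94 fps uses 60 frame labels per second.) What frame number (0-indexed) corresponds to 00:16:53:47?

Total seconds to the label: (0 × 3600 + 16 × 60 + 53) = 1013.
Frame index = 1013 × 60 + 47 = 60827.

60827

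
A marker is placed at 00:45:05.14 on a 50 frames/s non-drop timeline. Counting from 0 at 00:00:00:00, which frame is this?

Total seconds to the label: (0 × 3600 + 45 × 60 + 5) = 2705.
Frame index = 2705 × 50 + 14 = 135264.

135264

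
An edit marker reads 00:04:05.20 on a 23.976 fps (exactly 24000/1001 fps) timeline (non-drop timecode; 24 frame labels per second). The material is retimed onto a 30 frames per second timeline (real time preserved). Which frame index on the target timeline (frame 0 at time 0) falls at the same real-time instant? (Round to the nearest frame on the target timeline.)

frame 7382

Source frame index: (0×3600 + 4×60 + 5) × 24 + 20 = 5900.
Real time: 5900 / (24000/1001) = 59059/240 s.
Target frame: (59059/240) × (30) = 59059/8 ≈ 7382.375 → 7382.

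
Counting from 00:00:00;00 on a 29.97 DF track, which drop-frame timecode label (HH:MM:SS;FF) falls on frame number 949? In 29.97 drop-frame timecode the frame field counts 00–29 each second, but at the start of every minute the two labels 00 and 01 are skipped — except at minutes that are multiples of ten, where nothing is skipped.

00:00:31;19

Each 10-minute DF block holds 10 × 60 × 30 − 9 × 2 = 17982 frames. 949 ÷ 17982 → 0 full blocks, remainder 949.
Within the partial block the first minute is 1800 frames and each further minute 1798, so 0 further minute boundaries passed. Total skipped labels = 18 × 0 + 2 × 0 = 0.
Non-drop label index = 949 + 0 = 949; at 30 labels/s that is 00:00:31:19, i.e. DF 00:00:31;19.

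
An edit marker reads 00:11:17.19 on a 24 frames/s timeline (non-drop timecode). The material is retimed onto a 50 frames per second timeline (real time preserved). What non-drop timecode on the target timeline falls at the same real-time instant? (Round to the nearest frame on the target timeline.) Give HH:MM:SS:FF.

Source frame index: (0×3600 + 11×60 + 17) × 24 + 19 = 16267.
Real time: 16267 / (24) = 16267/24 s.
Target frame: (16267/24) × (50) = 406675/12 ≈ 33889.583 → 33890.
At 50 labels/s: frame 33890 → 00:11:17:40.

00:11:17:40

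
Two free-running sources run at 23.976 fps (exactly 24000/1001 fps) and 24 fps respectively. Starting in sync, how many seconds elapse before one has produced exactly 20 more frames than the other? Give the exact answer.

5005/6 seconds

The gap grows by |24 − 24000/1001| = 24/1001 frames per second.
Time for a 20-frame gap: 20 ÷ (24/1001) = 5005/6 s.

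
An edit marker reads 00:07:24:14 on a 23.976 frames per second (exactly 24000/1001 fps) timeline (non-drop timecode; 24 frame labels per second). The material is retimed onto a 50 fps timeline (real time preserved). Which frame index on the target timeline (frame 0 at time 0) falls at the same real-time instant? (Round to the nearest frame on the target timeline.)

Source frame index: (0×3600 + 7×60 + 24) × 24 + 14 = 10670.
Real time: 10670 / (24000/1001) = 1068067/2400 s.
Target frame: (1068067/2400) × (50) = 1068067/48 ≈ 22251.396 → 22251.

frame 22251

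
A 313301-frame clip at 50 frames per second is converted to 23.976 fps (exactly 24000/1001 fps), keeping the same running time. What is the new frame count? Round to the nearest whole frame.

150234 frames

Frames at target rate = 313301 × (24000/1001) / (50) = 150384480/1001 ≈ 150234.246.
Nearest whole frame: 150234.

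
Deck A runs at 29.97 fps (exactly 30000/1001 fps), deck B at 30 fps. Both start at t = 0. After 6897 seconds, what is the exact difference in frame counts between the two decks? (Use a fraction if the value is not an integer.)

18810/91 frames

A emits 30000/1001 × 6897 = 18810000/91 frames; B emits 30 × 6897 = 206910.
Difference = 18810/91 frames (≈ 206.7033); B is ahead of A.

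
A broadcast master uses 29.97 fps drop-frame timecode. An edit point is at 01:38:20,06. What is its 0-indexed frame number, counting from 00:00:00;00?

Complete 10-minute blocks: 9, each 17982 frames → 161838.
Remaining 8 whole minutes in the current block: 1800 + 7 × 1798 = 14386 frames.
Within the current minute: 20 × 30 + 6 − 2 = 604 (labels ;00/;01 skipped at this minute). Total = 161838 + 14386 + 604 = 176828.

176828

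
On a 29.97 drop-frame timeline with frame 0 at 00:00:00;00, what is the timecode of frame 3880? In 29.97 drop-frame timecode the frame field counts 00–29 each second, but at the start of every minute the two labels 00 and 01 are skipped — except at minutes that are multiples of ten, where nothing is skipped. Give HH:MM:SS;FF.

Each 10-minute DF block holds 10 × 60 × 30 − 9 × 2 = 17982 frames. 3880 ÷ 17982 → 0 full blocks, remainder 3880.
Within the partial block the first minute is 1800 frames and each further minute 1798, so 2 further minute boundaries passed. Total skipped labels = 18 × 0 + 2 × 2 = 4.
Non-drop label index = 3880 + 4 = 3884; at 30 labels/s that is 00:02:09:14, i.e. DF 00:02:09;14.

00:02:09;14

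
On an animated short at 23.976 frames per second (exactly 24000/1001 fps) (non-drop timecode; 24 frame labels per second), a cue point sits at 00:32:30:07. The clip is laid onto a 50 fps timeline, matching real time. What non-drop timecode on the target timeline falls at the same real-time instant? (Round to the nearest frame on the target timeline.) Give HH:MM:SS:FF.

00:32:32:12

Source frame index: (0×3600 + 32×60 + 30) × 24 + 7 = 46807.
Real time: 46807 / (24000/1001) = 46853807/24000 s.
Target frame: (46853807/24000) × (50) = 46853807/480 ≈ 97612.098 → 97612.
At 50 labels/s: frame 97612 → 00:32:32:12.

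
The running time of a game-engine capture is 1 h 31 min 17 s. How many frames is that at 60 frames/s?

328620 frames

1 h 31 min 17 s = 5477 s.
Frames = 5477 × 60 = 328620.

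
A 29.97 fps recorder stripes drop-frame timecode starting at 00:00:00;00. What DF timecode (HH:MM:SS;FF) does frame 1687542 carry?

Each 10-minute DF block holds 10 × 60 × 30 − 9 × 2 = 17982 frames. 1687542 ÷ 17982 → 93 full blocks, remainder 15216.
Within the partial block the first minute is 1800 frames and each further minute 1798, so 8 further minute boundaries passed. Total skipped labels = 18 × 93 + 2 × 8 = 1690.
Non-drop label index = 1687542 + 1690 = 1689232; at 30 labels/s that is 15:38:27:22, i.e. DF 15:38:27;22.

15:38:27;22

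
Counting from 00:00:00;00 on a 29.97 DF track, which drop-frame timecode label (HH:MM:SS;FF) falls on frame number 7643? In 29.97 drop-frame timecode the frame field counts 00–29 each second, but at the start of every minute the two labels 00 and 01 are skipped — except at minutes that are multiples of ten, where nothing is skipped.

Ten DF minutes hold 17982 frames, so frame 7643 lies in block 0 (frames 0–17981) with 7643 frames into that block.
The block's first minute is 1800 frames and the rest 1798 each; 7643 frames reaches minute 4, so 0 × 18 + 4 × 2 = 8 labels have been skipped so far.
Adding those back, label number 7643 + 8 = 7651 at 30 labels/s is 255 s + 1 f = 0 h 4 min 15 s frame 1, i.e. 00:04:15;01.

00:04:15;01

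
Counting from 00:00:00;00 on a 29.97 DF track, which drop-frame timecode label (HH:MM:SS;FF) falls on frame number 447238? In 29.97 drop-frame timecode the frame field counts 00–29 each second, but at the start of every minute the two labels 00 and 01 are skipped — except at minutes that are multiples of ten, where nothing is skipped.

Each 10-minute DF block holds 10 × 60 × 30 − 9 × 2 = 17982 frames. 447238 ÷ 17982 → 24 full blocks, remainder 15670.
Within the partial block the first minute is 1800 frames and each further minute 1798, so 8 further minute boundaries passed. Total skipped labels = 18 × 24 + 2 × 8 = 448.
Non-drop label index = 447238 + 448 = 447686; at 30 labels/s that is 04:08:42:26, i.e. DF 04:08:42;26.

04:08:42;26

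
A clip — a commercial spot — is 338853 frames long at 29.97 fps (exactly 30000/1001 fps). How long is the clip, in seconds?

11306.3951 seconds

Running time = 338853 / (30000/1001) = 11306.3951 s.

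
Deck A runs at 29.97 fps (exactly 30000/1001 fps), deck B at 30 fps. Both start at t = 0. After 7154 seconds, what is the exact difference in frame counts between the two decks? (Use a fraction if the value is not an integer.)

A emits 30000/1001 × 7154 = 30660000/143 frames; B emits 30 × 7154 = 214620.
Difference = 30660/143 frames (≈ 214.4056); B is ahead of A.

30660/143 frames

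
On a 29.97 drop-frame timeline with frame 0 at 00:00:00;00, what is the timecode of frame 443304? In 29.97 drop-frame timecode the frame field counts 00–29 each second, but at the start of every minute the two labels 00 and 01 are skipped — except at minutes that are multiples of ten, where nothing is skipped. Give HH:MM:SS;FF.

04:06:31;18

Ten DF minutes hold 17982 frames, so frame 443304 lies in block 24 (frames 431568–449549) with 11736 frames into that block.
The block's first minute is 1800 frames and the rest 1798 each; 11736 frames reaches minute 6, so 24 × 18 + 6 × 2 = 444 labels have been skipped so far.
Adding those back, label number 443304 + 444 = 443748 at 30 labels/s is 14791 s + 18 f = 4 h 6 min 31 s frame 18, i.e. 04:06:31;18.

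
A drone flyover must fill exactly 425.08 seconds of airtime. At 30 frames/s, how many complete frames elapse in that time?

Frames = 425.08 × 30 = 63762/5 ≈ 12752.4000.
Complete frames: 12752.

12752 frames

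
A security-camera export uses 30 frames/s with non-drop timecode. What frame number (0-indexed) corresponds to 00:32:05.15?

Total seconds to the label: (0 × 3600 + 32 × 60 + 5) = 1925.
Frame index = 1925 × 30 + 15 = 57765.

57765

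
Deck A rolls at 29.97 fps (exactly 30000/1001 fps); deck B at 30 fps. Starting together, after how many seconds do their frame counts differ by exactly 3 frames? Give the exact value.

100.1 seconds

The gap grows by |30 − 30000/1001| = 30/1001 frames per second.
Time for a 3-frame gap: 3 ÷ (30/1001) = 100.1 s.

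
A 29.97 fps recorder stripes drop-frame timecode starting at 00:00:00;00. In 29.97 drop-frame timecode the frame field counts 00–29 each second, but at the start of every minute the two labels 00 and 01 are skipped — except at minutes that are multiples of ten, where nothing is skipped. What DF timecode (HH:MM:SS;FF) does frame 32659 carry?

Ten DF minutes hold 17982 frames, so frame 32659 lies in block 1 (frames 17982–35963) with 14677 frames into that block.
The block's first minute is 1800 frames and the rest 1798 each; 14677 frames reaches minute 8, so 1 × 18 + 8 × 2 = 34 labels have been skipped so far.
Adding those back, label number 32659 + 34 = 32693 at 30 labels/s is 1089 s + 23 f = 0 h 18 min 9 s frame 23, i.e. 00:18:09;23.

00:18:09;23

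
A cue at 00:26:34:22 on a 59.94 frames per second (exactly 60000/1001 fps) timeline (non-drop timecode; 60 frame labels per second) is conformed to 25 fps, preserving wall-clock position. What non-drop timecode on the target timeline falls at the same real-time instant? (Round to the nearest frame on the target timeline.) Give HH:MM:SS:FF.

00:26:35:24

Source frame index: (0×3600 + 26×60 + 34) × 60 + 22 = 95662.
Real time: 95662 / (60000/1001) = 47878831/30000 s.
Target frame: (47878831/30000) × (25) = 47878831/1200 ≈ 39899.026 → 39899.
At 25 labels/s: frame 39899 → 00:26:35:24.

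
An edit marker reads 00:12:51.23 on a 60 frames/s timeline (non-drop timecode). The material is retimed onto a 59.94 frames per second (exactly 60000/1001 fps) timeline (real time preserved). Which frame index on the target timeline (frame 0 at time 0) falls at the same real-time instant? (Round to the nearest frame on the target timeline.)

frame 46237

Source frame index: (0×3600 + 12×60 + 51) × 60 + 23 = 46283.
Real time: 46283 / (60) = 46283/60 s.
Target frame: (46283/60) × (60000/1001) = 46283000/1001 ≈ 46236.763 → 46237.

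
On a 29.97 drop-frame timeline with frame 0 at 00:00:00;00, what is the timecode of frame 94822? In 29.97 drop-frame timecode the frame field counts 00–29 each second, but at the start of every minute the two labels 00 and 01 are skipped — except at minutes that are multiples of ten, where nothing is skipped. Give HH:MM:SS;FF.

Each 10-minute DF block holds 10 × 60 × 30 − 9 × 2 = 17982 frames. 94822 ÷ 17982 → 5 full blocks, remainder 4912.
Within the partial block the first minute is 1800 frames and each further minute 1798, so 2 further minute boundaries passed. Total skipped labels = 18 × 5 + 2 × 2 = 94.
Non-drop label index = 94822 + 94 = 94916; at 30 labels/s that is 00:52:43:26, i.e. DF 00:52:43;26.

00:52:43;26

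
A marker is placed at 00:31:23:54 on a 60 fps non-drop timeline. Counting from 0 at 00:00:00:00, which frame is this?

113034

Total seconds to the label: (0 × 3600 + 31 × 60 + 23) = 1883.
Frame index = 1883 × 60 + 54 = 113034.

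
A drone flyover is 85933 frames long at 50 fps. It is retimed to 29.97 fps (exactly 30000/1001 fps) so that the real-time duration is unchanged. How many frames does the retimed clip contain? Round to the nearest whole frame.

51508 frames

Frames at target rate = 85933 × (30000/1001) / (50) = 51559800/1001 ≈ 51508.292.
Nearest whole frame: 51508.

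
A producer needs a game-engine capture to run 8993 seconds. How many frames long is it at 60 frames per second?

539580 frames

Frames = 8993 × 60 = 539580.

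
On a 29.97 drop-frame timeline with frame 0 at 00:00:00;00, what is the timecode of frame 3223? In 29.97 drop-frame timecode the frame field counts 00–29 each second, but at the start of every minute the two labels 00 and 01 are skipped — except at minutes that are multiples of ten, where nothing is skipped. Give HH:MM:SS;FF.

00:01:47;15

Ten DF minutes hold 17982 frames, so frame 3223 lies in block 0 (frames 0–17981) with 3223 frames into that block.
The block's first minute is 1800 frames and the rest 1798 each; 3223 frames reaches minute 1, so 0 × 18 + 1 × 2 = 2 labels have been skipped so far.
Adding those back, label number 3223 + 2 = 3225 at 30 labels/s is 107 s + 15 f = 0 h 1 min 47 s frame 15, i.e. 00:01:47;15.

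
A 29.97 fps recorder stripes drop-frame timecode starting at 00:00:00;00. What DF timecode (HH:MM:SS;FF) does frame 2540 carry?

Each 10-minute DF block holds 10 × 60 × 30 − 9 × 2 = 17982 frames. 2540 ÷ 17982 → 0 full blocks, remainder 2540.
Within the partial block the first minute is 1800 frames and each further minute 1798, so 1 further minute boundary passed. Total skipped labels = 18 × 0 + 2 × 1 = 2.
Non-drop label index = 2540 + 2 = 2542; at 30 labels/s that is 00:01:24:22, i.e. DF 00:01:24;22.

00:01:24;22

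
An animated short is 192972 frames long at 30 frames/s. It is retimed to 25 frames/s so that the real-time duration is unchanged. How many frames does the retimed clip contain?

Target frames = source frames × (target rate / source rate) = 192972 × (25)/(30) = 192972 × 5/6 = 160810.

160810 frames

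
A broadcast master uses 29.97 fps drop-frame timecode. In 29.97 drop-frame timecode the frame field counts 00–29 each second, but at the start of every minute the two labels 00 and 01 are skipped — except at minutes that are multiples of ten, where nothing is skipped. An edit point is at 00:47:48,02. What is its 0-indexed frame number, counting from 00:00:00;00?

As if non-drop at 30 labels/s: (0 × 3600 + 47 × 60 + 48) × 30 + 2 = 86042.
Minute boundaries passed: 47; those not divisible by 10: 47 − 4 = 43; dropped labels = 2 × 43 = 86.
Actual frame index = 86042 − 86 = 85956.

85956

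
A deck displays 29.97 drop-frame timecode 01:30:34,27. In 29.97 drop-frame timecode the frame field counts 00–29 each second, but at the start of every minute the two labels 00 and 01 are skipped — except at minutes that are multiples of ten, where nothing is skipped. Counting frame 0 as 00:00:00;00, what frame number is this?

162885

Complete 10-minute blocks: 9, each 17982 frames → 161838.
Remaining 0 whole minutes in the current block: 0 frames.
Within the current minute: 34 × 30 + 27 = 1047. Total = 161838 + 0 + 1047 = 162885.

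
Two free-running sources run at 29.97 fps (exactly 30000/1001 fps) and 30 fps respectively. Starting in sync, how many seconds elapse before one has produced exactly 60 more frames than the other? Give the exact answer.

2002 seconds

The gap grows by |30 − 30000/1001| = 30/1001 frames per second.
Time for a 60-frame gap: 60 ÷ (30/1001) = 2002 s.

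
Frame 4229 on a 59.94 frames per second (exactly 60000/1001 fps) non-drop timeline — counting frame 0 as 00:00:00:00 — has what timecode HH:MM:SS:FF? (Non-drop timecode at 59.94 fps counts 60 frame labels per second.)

4229 ÷ 60 = 70 full seconds, remainder 29 frames.
70 s = 0 h 1 min 10 s.
Timecode: 00:01:10:29.

00:01:10:29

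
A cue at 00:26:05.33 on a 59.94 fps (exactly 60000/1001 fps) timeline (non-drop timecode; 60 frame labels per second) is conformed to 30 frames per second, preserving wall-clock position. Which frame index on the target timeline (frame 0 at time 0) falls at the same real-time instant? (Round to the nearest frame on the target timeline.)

Source frame index: (0×3600 + 26×60 + 5) × 60 + 33 = 93933.
Real time: 93933 / (60000/1001) = 31342311/20000 s.
Target frame: (31342311/20000) × (30) = 94026933/2000 ≈ 47013.467 → 47013.

frame 47013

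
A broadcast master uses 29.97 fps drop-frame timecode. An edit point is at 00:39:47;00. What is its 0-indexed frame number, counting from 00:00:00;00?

71538

Complete 10-minute blocks: 3, each 17982 frames → 53946.
Remaining 9 whole minutes in the current block: 1800 + 8 × 1798 = 16184 frames.
Within the current minute: 47 × 30 + 0 − 2 = 1408 (labels ;00/;01 skipped at this minute). Total = 53946 + 16184 + 1408 = 71538.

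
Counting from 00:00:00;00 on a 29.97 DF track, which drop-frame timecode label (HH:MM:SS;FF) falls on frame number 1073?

00:00:35;23

Each 10-minute DF block holds 10 × 60 × 30 − 9 × 2 = 17982 frames. 1073 ÷ 17982 → 0 full blocks, remainder 1073.
Within the partial block the first minute is 1800 frames and each further minute 1798, so 0 further minute boundaries passed. Total skipped labels = 18 × 0 + 2 × 0 = 0.
Non-drop label index = 1073 + 0 = 1073; at 30 labels/s that is 00:00:35:23, i.e. DF 00:00:35;23.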